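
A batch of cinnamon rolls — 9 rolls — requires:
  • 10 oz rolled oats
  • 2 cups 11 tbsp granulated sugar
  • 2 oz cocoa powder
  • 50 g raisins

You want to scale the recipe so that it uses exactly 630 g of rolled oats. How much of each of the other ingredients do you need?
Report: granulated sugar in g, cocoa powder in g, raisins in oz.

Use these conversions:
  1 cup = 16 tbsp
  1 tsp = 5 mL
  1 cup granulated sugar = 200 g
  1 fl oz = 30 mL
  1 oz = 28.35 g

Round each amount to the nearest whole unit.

granulated sugar: 1194 g; cocoa powder: 126 g; raisins: 4 oz

The original recipe has 283.5 g of rolled oats, so the scaling factor is 630 ÷ 283.5 = 20/9.
granulated sugar: (2 cup + 11 tbsp = 2.6875 cup) × 20/9 × 200 g/cup ≈ 1194 g
cocoa powder: 2 oz × 20/9 × 28.35 g/oz = 126 g
raisins: 50 g × 20/9 ÷ 28.35 g/oz ≈ 4 oz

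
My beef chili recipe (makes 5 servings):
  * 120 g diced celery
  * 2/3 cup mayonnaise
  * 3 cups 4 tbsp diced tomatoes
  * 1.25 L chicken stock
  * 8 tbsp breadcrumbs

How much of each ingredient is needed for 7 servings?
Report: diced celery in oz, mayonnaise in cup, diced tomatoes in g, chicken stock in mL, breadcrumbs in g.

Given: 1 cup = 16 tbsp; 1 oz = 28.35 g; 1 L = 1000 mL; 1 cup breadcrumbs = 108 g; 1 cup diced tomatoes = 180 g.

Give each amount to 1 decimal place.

diced celery: 5.9 oz; mayonnaise: 0.9 cup; diced tomatoes: 819.0 g; chicken stock: 1750.0 mL; breadcrumbs: 75.6 g

Scaling factor: 7/5 = 1.4.
diced celery: 120 g × 7/5 ÷ 28.35 g/oz ≈ 5.9 oz
mayonnaise: 2/3 cup × 7/5 ≈ 0.9 cup
diced tomatoes: (3 cup + 4 tbsp = 3.25 cup) × 7/5 × 180 g/cup = 819.0 g
chicken stock: 1.25 L × 7/5 × 1000 mL/L = 1750.0 mL
breadcrumbs: 8 tbsp × 7/5 ÷ 16 tbsp/cup × 108 g/cup = 75.6 g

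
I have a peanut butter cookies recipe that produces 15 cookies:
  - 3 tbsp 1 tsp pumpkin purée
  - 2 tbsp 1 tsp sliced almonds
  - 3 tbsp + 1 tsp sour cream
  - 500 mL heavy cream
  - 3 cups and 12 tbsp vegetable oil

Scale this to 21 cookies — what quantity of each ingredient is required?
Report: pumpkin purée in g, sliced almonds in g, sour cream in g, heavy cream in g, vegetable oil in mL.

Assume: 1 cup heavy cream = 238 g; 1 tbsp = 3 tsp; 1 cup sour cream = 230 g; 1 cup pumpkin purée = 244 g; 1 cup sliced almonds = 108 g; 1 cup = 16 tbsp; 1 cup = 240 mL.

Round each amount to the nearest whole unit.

Scaling factor: 21/15 = 7/5 = 1.4.
pumpkin purée: (3 tbsp + 1 tsp = 10/3 tbsp) × 7/5 ÷ 16 tbsp/cup × 244 g/cup ≈ 71 g
sliced almonds: (2 tbsp + 1 tsp = 7/3 tbsp) × 7/5 ÷ 16 tbsp/cup × 108 g/cup ≈ 22 g
sour cream: (3 tbsp + 1 tsp = 10/3 tbsp) × 7/5 ÷ 16 tbsp/cup × 230 g/cup ≈ 67 g
heavy cream: 500 mL × 7/5 ÷ 240 mL/cup × 238 g/cup ≈ 694 g
vegetable oil: (3 cup + 12 tbsp = 3.75 cup) × 7/5 × 240 mL/cup = 1260 mL

pumpkin purée: 71 g; sliced almonds: 22 g; sour cream: 67 g; heavy cream: 694 g; vegetable oil: 1260 mL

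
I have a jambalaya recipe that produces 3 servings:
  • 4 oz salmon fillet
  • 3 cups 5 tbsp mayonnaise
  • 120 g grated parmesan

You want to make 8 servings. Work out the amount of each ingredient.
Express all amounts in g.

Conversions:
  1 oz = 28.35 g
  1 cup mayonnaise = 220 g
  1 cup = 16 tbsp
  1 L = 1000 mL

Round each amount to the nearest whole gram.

salmon fillet: 302 g; mayonnaise: 1943 g; grated parmesan: 320 g

Scaling factor: 8/3.
salmon fillet: 4 oz × 8/3 × 28.35 g/oz ≈ 302 g
mayonnaise: (3 cup + 5 tbsp = 3.3125 cup) × 8/3 × 220 g/cup ≈ 1943 g
grated parmesan: 120 g × 8/3 = 320 g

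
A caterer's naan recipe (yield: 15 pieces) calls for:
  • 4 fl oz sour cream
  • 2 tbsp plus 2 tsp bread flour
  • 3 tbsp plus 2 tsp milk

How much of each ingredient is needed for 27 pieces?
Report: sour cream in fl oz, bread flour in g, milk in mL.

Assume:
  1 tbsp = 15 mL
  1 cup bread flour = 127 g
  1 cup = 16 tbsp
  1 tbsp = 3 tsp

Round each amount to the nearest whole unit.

sour cream: 7 fl oz; bread flour: 38 g; milk: 99 mL

Scaling factor: 27/15 = 9/5 = 1.8.
sour cream: 4 fl oz × 9/5 ≈ 7 fl oz
bread flour: (2 tbsp + 2 tsp = 8/3 tbsp) × 9/5 ÷ 16 tbsp/cup × 127 g/cup ≈ 38 g
milk: (3 tbsp + 2 tsp = 11/3 tbsp) × 9/5 × 15 mL/tbsp = 99 mL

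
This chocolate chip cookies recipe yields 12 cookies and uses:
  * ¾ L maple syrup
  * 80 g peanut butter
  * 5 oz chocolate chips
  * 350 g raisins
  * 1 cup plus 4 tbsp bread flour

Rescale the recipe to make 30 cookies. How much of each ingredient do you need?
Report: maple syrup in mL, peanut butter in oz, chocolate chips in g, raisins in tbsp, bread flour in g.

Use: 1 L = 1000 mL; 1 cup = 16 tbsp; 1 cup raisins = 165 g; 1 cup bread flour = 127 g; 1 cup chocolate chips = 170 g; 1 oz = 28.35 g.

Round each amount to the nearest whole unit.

maple syrup: 1875 mL; peanut butter: 7 oz; chocolate chips: 354 g; raisins: 85 tbsp; bread flour: 397 g

Scaling factor: 30/12 = 5/2 = 2.5.
maple syrup: 0.75 L × 5/2 × 1000 mL/L = 1875 mL
peanut butter: 80 g × 5/2 ÷ 28.35 g/oz ≈ 7 oz
chocolate chips: 5 oz × 5/2 × 28.35 g/oz ≈ 354 g
raisins: 350 g × 5/2 ÷ 165 g/cup × 16 tbsp/cup ≈ 85 tbsp
bread flour: (1 cup + 4 tbsp = 1.25 cup) × 5/2 × 127 g/cup ≈ 397 g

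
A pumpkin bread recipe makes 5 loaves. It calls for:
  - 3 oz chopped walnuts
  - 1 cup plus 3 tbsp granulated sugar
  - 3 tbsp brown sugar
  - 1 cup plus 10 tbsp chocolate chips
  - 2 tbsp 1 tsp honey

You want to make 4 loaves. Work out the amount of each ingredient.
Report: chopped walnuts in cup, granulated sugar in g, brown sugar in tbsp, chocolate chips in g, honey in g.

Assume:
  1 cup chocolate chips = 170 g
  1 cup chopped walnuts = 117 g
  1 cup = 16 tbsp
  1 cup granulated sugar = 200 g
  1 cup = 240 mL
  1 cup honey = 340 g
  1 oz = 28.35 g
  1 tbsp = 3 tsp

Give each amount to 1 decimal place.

Scaling factor: 4/5 = 0.8.
chopped walnuts: 3 oz × 4/5 × 28.35 g/oz ÷ 117 g/cup ≈ 0.6 cup
granulated sugar: (1 cup + 3 tbsp = 1.1875 cup) × 4/5 × 200 g/cup = 190.0 g
brown sugar: 3 tbsp × 4/5 = 2.4 tbsp
chocolate chips: (1 cup + 10 tbsp = 1.625 cup) × 4/5 × 170 g/cup = 221.0 g
honey: (2 tbsp + 1 tsp = 7/3 tbsp) × 4/5 ÷ 16 tbsp/cup × 340 g/cup ≈ 39.7 g

chopped walnuts: 0.6 cup; granulated sugar: 190.0 g; brown sugar: 2.4 tbsp; chocolate chips: 221.0 g; honey: 39.7 g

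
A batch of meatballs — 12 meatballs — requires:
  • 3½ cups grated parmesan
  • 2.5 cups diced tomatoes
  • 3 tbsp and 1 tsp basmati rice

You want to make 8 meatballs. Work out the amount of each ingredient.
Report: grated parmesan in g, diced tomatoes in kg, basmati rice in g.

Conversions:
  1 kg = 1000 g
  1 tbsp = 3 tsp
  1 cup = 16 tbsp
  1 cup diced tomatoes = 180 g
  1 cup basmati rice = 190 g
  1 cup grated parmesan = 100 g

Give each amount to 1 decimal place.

Scaling factor: 8/12 = 2/3.
grated parmesan: 3.5 cup × 2/3 × 100 g/cup ≈ 233.3 g
diced tomatoes: 2.5 cup × 2/3 × 180 g/cup ÷ 1000 g/kg = 0.3 kg
basmati rice: (3 tbsp + 1 tsp = 10/3 tbsp) × 2/3 ÷ 16 tbsp/cup × 190 g/cup ≈ 26.4 g

grated parmesan: 233.3 g; diced tomatoes: 0.3 kg; basmati rice: 26.4 g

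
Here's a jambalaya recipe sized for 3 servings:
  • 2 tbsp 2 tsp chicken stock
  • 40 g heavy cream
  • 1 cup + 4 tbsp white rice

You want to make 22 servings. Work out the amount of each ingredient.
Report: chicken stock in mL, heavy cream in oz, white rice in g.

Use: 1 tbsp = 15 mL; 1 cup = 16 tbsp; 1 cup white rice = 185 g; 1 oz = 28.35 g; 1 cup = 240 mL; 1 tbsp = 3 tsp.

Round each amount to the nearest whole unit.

chicken stock: 293 mL; heavy cream: 10 oz; white rice: 1696 g

Scaling factor: 22/3.
chicken stock: (2 tbsp + 2 tsp = 8/3 tbsp) × 22/3 × 15 mL/tbsp ≈ 293 mL
heavy cream: 40 g × 22/3 ÷ 28.35 g/oz ≈ 10 oz
white rice: (1 cup + 4 tbsp = 1.25 cup) × 22/3 × 185 g/cup ≈ 1696 g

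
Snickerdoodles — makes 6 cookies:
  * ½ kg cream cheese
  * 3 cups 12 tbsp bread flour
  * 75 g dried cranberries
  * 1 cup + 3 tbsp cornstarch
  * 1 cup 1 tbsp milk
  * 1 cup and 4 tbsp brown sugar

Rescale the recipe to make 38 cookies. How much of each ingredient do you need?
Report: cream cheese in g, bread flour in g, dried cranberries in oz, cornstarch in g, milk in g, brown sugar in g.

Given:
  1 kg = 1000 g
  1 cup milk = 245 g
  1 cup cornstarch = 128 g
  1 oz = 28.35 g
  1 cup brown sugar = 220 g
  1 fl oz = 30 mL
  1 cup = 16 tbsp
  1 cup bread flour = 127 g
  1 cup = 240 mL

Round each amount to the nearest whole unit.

cream cheese: 3167 g; bread flour: 3016 g; dried cranberries: 17 oz; cornstarch: 963 g; milk: 1649 g; brown sugar: 1742 g

Scaling factor: 38/6 = 19/3.
cream cheese: 0.5 kg × 19/3 × 1000 g/kg ≈ 3167 g
bread flour: (3 cup + 12 tbsp = 3.75 cup) × 19/3 × 127 g/cup ≈ 3016 g
dried cranberries: 75 g × 19/3 ÷ 28.35 g/oz ≈ 17 oz
cornstarch: (1 cup + 3 tbsp = 1.1875 cup) × 19/3 × 128 g/cup ≈ 963 g
milk: (1 cup + 1 tbsp = 1.0625 cup) × 19/3 × 245 g/cup ≈ 1649 g
brown sugar: (1 cup + 4 tbsp = 1.25 cup) × 19/3 × 220 g/cup ≈ 1742 g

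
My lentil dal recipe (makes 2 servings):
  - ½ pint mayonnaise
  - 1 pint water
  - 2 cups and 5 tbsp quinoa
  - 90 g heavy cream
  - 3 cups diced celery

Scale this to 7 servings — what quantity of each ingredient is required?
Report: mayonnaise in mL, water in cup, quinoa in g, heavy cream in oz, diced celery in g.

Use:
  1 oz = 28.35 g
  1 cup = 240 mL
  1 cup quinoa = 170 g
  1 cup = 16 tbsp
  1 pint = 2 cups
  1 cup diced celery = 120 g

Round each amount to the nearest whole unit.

Scaling factor: 7/2 = 3.5.
mayonnaise: 0.5 pint × 7/2 × 2 cup/pint × 240 mL/cup = 840 mL
water: 1 pint × 7/2 × 2 cup/pint = 7 cup
quinoa: (2 cup + 5 tbsp = 2.3125 cup) × 7/2 × 170 g/cup ≈ 1376 g
heavy cream: 90 g × 7/2 ÷ 28.35 g/oz ≈ 11 oz
diced celery: 3 cup × 7/2 × 120 g/cup = 1260 g

mayonnaise: 840 mL; water: 7 cup; quinoa: 1376 g; heavy cream: 11 oz; diced celery: 1260 g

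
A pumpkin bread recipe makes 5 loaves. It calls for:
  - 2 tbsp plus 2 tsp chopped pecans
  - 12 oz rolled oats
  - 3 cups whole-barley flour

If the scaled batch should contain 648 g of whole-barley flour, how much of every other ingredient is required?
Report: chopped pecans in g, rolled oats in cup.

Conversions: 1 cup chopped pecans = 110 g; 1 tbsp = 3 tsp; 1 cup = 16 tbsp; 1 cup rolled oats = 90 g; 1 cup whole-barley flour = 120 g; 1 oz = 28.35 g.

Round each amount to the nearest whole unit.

chopped pecans: 33 g; rolled oats: 7 cup

The original recipe has 360 g of whole-barley flour, so the scaling factor is 648 ÷ 360 = 9/5 = 1.8.
chopped pecans: (2 tbsp + 2 tsp = 8/3 tbsp) × 9/5 ÷ 16 tbsp/cup × 110 g/cup = 33 g
rolled oats: 12 oz × 9/5 × 28.35 g/oz ÷ 90 g/cup ≈ 7 cup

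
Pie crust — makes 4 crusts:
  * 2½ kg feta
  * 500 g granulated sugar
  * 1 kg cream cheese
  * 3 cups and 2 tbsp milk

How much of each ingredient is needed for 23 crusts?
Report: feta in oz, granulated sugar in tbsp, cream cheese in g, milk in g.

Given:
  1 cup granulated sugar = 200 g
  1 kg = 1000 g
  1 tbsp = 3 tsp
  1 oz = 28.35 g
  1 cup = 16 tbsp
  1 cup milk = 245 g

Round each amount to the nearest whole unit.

feta: 507 oz; granulated sugar: 230 tbsp; cream cheese: 5750 g; milk: 4402 g

Scaling factor: 23/4 = 5.75.
feta: 2.5 kg × 23/4 × 1000 g/kg ÷ 28.35 g/oz ≈ 507 oz
granulated sugar: 500 g × 23/4 ÷ 200 g/cup × 16 tbsp/cup = 230 tbsp
cream cheese: 1 kg × 23/4 × 1000 g/kg = 5750 g
milk: (3 cup + 2 tbsp = 3.125 cup) × 23/4 × 245 g/cup ≈ 4402 g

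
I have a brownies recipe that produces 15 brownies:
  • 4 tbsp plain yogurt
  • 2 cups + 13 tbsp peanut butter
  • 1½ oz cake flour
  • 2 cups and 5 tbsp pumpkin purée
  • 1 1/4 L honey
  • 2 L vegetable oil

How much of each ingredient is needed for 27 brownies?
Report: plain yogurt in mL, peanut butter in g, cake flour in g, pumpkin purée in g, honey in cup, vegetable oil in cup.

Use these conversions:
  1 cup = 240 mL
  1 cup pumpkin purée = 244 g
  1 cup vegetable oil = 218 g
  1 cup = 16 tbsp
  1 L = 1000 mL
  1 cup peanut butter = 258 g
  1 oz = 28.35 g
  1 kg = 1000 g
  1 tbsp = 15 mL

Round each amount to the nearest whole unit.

Scaling factor: 27/15 = 9/5 = 1.8.
plain yogurt: 4 tbsp × 9/5 × 15 mL/tbsp = 108 mL
peanut butter: (2 cup + 13 tbsp = 2.8125 cup) × 9/5 × 258 g/cup ≈ 1306 g
cake flour: 1.5 oz × 9/5 × 28.35 g/oz ≈ 77 g
pumpkin purée: (2 cup + 5 tbsp = 2.3125 cup) × 9/5 × 244 g/cup ≈ 1016 g
honey: 1.25 L × 9/5 × 1000 mL/L ÷ 240 mL/cup ≈ 9 cup
vegetable oil: 2 L × 9/5 × 1000 mL/L ÷ 240 mL/cup = 15 cup

plain yogurt: 108 mL; peanut butter: 1306 g; cake flour: 77 g; pumpkin purée: 1016 g; honey: 9 cup; vegetable oil: 15 cup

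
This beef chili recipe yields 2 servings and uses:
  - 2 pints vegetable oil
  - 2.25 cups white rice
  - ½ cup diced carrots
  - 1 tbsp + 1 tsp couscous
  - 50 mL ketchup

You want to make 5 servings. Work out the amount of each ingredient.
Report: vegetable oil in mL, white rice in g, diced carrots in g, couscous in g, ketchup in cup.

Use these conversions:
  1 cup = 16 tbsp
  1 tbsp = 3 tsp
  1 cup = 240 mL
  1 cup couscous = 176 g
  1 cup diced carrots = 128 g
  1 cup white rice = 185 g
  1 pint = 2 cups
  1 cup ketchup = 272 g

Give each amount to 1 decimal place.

Scaling factor: 5/2 = 2.5.
vegetable oil: 2 pint × 5/2 × 2 cup/pint × 240 mL/cup = 2400.0 mL
white rice: 2.25 cup × 5/2 × 185 g/cup ≈ 1040.6 g
diced carrots: 0.5 cup × 5/2 × 128 g/cup = 160.0 g
couscous: (1 tbsp + 1 tsp = 4/3 tbsp) × 5/2 ÷ 16 tbsp/cup × 176 g/cup ≈ 36.7 g
ketchup: 50 mL × 5/2 ÷ 240 mL/cup ≈ 0.5 cup

vegetable oil: 2400.0 mL; white rice: 1040.6 g; diced carrots: 160.0 g; couscous: 36.7 g; ketchup: 0.5 cup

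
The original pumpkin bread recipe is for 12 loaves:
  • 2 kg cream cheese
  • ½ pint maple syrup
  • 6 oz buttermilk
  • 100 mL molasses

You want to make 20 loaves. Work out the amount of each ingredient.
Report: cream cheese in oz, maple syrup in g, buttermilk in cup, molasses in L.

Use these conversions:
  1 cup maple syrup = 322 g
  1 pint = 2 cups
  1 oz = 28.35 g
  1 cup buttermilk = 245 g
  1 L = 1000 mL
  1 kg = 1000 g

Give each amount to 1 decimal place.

cream cheese: 117.6 oz; maple syrup: 536.7 g; buttermilk: 1.2 cup; molasses: 0.2 L

Scaling factor: 20/12 = 5/3.
cream cheese: 2 kg × 5/3 × 1000 g/kg ÷ 28.35 g/oz ≈ 117.6 oz
maple syrup: 0.5 pint × 5/3 × 2 cup/pint × 322 g/cup ≈ 536.7 g
buttermilk: 6 oz × 5/3 × 28.35 g/oz ÷ 245 g/cup ≈ 1.2 cup
molasses: 100 mL × 5/3 ÷ 1000 mL/L ≈ 0.2 L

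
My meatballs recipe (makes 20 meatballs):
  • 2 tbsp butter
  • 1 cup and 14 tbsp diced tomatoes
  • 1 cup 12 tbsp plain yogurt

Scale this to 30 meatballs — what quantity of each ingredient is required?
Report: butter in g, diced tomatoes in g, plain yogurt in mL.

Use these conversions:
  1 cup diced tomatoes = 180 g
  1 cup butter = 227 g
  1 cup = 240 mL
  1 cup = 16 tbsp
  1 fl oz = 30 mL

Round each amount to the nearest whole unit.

butter: 43 g; diced tomatoes: 506 g; plain yogurt: 630 mL

Scaling factor: 30/20 = 3/2 = 1.5.
butter: 2 tbsp × 3/2 ÷ 16 tbsp/cup × 227 g/cup ≈ 43 g
diced tomatoes: (1 cup + 14 tbsp = 1.875 cup) × 3/2 × 180 g/cup ≈ 506 g
plain yogurt: (1 cup + 12 tbsp = 1.75 cup) × 3/2 × 240 mL/cup = 630 mL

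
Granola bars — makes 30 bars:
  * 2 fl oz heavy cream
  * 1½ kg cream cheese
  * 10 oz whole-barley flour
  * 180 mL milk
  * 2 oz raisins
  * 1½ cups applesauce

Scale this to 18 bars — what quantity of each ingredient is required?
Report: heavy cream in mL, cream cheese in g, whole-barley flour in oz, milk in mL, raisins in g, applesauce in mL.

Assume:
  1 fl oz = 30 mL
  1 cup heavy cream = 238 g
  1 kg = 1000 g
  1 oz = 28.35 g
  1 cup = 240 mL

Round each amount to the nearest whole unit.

Scaling factor: 18/30 = 3/5 = 0.6.
heavy cream: 2 fl oz × 3/5 × 30 mL/fl oz = 36 mL
cream cheese: 1.5 kg × 3/5 × 1000 g/kg = 900 g
whole-barley flour: 10 oz × 3/5 = 6 oz
milk: 180 mL × 3/5 = 108 mL
raisins: 2 oz × 3/5 × 28.35 g/oz ≈ 34 g
applesauce: 1.5 cup × 3/5 × 240 mL/cup = 216 mL

heavy cream: 36 mL; cream cheese: 900 g; whole-barley flour: 6 oz; milk: 108 mL; raisins: 34 g; applesauce: 216 mL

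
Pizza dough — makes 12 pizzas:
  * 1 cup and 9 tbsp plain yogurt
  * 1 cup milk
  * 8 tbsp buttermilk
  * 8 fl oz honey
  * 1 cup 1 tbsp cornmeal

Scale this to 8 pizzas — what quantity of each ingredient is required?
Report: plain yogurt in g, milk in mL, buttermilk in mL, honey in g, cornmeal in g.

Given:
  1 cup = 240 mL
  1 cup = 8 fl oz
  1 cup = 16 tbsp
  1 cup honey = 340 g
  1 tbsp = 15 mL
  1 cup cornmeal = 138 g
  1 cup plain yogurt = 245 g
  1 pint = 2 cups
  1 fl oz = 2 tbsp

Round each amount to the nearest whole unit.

Scaling factor: 8/12 = 2/3.
plain yogurt: (1 cup + 9 tbsp = 1.5625 cup) × 2/3 × 245 g/cup ≈ 255 g
milk: 1 cup × 2/3 × 240 mL/cup = 160 mL
buttermilk: 8 tbsp × 2/3 × 15 mL/tbsp = 80 mL
honey: 8 fl oz × 2/3 ÷ 8 fl oz/cup × 340 g/cup ≈ 227 g
cornmeal: (1 cup + 1 tbsp = 1.0625 cup) × 2/3 × 138 g/cup ≈ 98 g

plain yogurt: 255 g; milk: 160 mL; buttermilk: 80 mL; honey: 227 g; cornmeal: 98 g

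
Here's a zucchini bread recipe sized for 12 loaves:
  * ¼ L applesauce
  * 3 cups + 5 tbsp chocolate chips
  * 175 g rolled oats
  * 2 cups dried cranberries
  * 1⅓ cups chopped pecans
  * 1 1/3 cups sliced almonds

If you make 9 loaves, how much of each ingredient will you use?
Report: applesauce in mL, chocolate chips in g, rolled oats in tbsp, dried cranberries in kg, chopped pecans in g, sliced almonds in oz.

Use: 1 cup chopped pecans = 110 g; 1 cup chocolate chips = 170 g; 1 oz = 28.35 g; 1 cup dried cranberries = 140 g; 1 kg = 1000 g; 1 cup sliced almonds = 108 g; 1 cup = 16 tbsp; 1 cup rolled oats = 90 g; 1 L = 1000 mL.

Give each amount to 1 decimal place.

applesauce: 187.5 mL; chocolate chips: 422.3 g; rolled oats: 23.3 tbsp; dried cranberries: 0.2 kg; chopped pecans: 110.0 g; sliced almonds: 3.8 oz

Scaling factor: 9/12 = 3/4 = 0.75.
applesauce: 0.25 L × 3/4 × 1000 mL/L = 187.5 mL
chocolate chips: (3 cup + 5 tbsp = 3.3125 cup) × 3/4 × 170 g/cup ≈ 422.3 g
rolled oats: 175 g × 3/4 ÷ 90 g/cup × 16 tbsp/cup ≈ 23.3 tbsp
dried cranberries: 2 cup × 3/4 × 140 g/cup ÷ 1000 g/kg ≈ 0.2 kg
chopped pecans: 4/3 cup × 3/4 × 110 g/cup = 110.0 g
sliced almonds: 4/3 cup × 3/4 × 108 g/cup ÷ 28.35 g/oz ≈ 3.8 oz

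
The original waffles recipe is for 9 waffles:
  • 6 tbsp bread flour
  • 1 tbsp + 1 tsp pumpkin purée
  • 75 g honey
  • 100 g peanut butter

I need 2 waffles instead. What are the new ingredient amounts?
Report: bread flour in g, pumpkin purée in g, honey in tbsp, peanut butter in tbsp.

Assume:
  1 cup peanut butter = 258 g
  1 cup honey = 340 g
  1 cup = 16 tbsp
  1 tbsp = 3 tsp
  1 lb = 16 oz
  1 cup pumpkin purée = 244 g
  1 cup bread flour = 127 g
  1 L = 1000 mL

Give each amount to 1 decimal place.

Scaling factor: 2/9.
bread flour: 6 tbsp × 2/9 ÷ 16 tbsp/cup × 127 g/cup ≈ 10.6 g
pumpkin purée: (1 tbsp + 1 tsp = 4/3 tbsp) × 2/9 ÷ 16 tbsp/cup × 244 g/cup ≈ 4.5 g
honey: 75 g × 2/9 ÷ 340 g/cup × 16 tbsp/cup ≈ 0.8 tbsp
peanut butter: 100 g × 2/9 ÷ 258 g/cup × 16 tbsp/cup ≈ 1.4 tbsp

bread flour: 10.6 g; pumpkin purée: 4.5 g; honey: 0.8 tbsp; peanut butter: 1.4 tbsp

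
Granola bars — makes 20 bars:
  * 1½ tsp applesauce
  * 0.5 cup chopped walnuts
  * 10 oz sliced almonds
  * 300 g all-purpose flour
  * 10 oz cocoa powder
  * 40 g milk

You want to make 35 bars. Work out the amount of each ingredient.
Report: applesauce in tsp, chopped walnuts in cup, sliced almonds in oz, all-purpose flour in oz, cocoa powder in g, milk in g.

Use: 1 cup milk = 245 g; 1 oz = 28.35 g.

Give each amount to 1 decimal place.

applesauce: 2.6 tsp; chopped walnuts: 0.9 cup; sliced almonds: 17.5 oz; all-purpose flour: 18.5 oz; cocoa powder: 496.1 g; milk: 70.0 g

Scaling factor: 35/20 = 7/4 = 1.75.
applesauce: 1.5 tsp × 7/4 ≈ 2.6 tsp
chopped walnuts: 0.5 cup × 7/4 ≈ 0.9 cup
sliced almonds: 10 oz × 7/4 = 17.5 oz
all-purpose flour: 300 g × 7/4 ÷ 28.35 g/oz ≈ 18.5 oz
cocoa powder: 10 oz × 7/4 × 28.35 g/oz ≈ 496.1 g
milk: 40 g × 7/4 = 70.0 g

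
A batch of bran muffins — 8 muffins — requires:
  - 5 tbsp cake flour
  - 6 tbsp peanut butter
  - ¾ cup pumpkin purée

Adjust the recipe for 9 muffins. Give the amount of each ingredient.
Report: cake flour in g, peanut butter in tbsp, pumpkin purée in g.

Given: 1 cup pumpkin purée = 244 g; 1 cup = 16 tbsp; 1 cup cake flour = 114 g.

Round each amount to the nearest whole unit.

Scaling factor: 9/8 = 1.125.
cake flour: 5 tbsp × 9/8 ÷ 16 tbsp/cup × 114 g/cup ≈ 40 g
peanut butter: 6 tbsp × 9/8 ≈ 7 tbsp
pumpkin purée: 0.75 cup × 9/8 × 244 g/cup ≈ 206 g

cake flour: 40 g; peanut butter: 7 tbsp; pumpkin purée: 206 g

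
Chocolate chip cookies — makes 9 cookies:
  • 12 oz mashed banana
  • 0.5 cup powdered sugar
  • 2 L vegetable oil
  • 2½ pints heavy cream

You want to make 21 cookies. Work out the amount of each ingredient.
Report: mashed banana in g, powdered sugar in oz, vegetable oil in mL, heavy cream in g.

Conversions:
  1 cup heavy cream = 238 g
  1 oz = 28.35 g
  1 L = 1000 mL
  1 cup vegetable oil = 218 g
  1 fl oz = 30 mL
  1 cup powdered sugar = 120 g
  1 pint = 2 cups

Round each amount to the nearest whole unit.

Scaling factor: 21/9 = 7/3.
mashed banana: 12 oz × 7/3 × 28.35 g/oz ≈ 794 g
powdered sugar: 0.5 cup × 7/3 × 120 g/cup ÷ 28.35 g/oz ≈ 5 oz
vegetable oil: 2 L × 7/3 × 1000 mL/L ≈ 4667 mL
heavy cream: 2.5 pint × 7/3 × 2 cup/pint × 238 g/cup ≈ 2777 g

mashed banana: 794 g; powdered sugar: 5 oz; vegetable oil: 4667 mL; heavy cream: 2777 g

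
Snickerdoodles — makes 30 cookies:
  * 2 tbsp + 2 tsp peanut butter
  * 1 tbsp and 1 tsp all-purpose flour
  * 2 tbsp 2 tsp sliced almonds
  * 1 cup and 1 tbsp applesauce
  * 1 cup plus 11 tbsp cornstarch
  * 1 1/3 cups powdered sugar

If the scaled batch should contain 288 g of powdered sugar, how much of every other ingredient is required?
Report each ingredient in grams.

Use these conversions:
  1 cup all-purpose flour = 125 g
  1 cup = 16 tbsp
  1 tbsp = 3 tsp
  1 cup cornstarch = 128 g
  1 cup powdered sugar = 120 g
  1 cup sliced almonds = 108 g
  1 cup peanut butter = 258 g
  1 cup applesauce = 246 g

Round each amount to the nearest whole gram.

The original recipe has 160 g of powdered sugar, so the scaling factor is 288 ÷ 160 = 9/5 = 1.8.
peanut butter: (2 tbsp + 2 tsp = 8/3 tbsp) × 9/5 ÷ 16 tbsp/cup × 258 g/cup ≈ 77 g
all-purpose flour: (1 tbsp + 1 tsp = 4/3 tbsp) × 9/5 ÷ 16 tbsp/cup × 125 g/cup ≈ 19 g
sliced almonds: (2 tbsp + 2 tsp = 8/3 tbsp) × 9/5 ÷ 16 tbsp/cup × 108 g/cup ≈ 32 g
applesauce: (1 cup + 1 tbsp = 1.0625 cup) × 9/5 × 246 g/cup ≈ 470 g
cornstarch: (1 cup + 11 tbsp = 1.6875 cup) × 9/5 × 128 g/cup ≈ 389 g

peanut butter: 77 g; all-purpose flour: 19 g; sliced almonds: 32 g; applesauce: 470 g; cornstarch: 389 g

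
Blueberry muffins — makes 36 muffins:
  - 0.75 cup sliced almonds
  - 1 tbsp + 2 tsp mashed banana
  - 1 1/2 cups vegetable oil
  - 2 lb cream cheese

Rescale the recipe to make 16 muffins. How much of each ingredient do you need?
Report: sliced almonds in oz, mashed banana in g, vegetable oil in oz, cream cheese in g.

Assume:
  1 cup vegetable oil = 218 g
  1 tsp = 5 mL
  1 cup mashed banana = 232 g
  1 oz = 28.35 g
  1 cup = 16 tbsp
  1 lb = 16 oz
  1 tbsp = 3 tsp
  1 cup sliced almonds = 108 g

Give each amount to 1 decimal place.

sliced almonds: 1.3 oz; mashed banana: 10.7 g; vegetable oil: 5.1 oz; cream cheese: 403.2 g

Scaling factor: 16/36 = 4/9.
sliced almonds: 0.75 cup × 4/9 × 108 g/cup ÷ 28.35 g/oz ≈ 1.3 oz
mashed banana: (1 tbsp + 2 tsp = 5/3 tbsp) × 4/9 ÷ 16 tbsp/cup × 232 g/cup ≈ 10.7 g
vegetable oil: 1.5 cup × 4/9 × 218 g/cup ÷ 28.35 g/oz ≈ 5.1 oz
cream cheese: 2 lb × 4/9 × 16 oz/lb × 28.35 g/oz = 403.2 g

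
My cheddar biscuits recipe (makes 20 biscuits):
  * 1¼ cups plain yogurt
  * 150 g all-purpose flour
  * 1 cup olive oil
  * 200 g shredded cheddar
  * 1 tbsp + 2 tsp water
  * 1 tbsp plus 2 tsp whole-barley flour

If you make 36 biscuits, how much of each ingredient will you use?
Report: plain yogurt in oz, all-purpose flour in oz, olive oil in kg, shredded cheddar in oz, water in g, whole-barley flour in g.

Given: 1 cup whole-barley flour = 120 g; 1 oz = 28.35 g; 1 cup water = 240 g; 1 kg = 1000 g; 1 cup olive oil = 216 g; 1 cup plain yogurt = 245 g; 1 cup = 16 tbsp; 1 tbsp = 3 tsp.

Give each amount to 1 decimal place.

Scaling factor: 36/20 = 9/5 = 1.8.
plain yogurt: 1.25 cup × 9/5 × 245 g/cup ÷ 28.35 g/oz ≈ 19.4 oz
all-purpose flour: 150 g × 9/5 ÷ 28.35 g/oz ≈ 9.5 oz
olive oil: 1 cup × 9/5 × 216 g/cup ÷ 1000 g/kg ≈ 0.4 kg
shredded cheddar: 200 g × 9/5 ÷ 28.35 g/oz ≈ 12.7 oz
water: (1 tbsp + 2 tsp = 5/3 tbsp) × 9/5 ÷ 16 tbsp/cup × 240 g/cup = 45.0 g
whole-barley flour: (1 tbsp + 2 tsp = 5/3 tbsp) × 9/5 ÷ 16 tbsp/cup × 120 g/cup = 22.5 g

plain yogurt: 19.4 oz; all-purpose flour: 9.5 oz; olive oil: 0.4 kg; shredded cheddar: 12.7 oz; water: 45.0 g; whole-barley flour: 22.5 g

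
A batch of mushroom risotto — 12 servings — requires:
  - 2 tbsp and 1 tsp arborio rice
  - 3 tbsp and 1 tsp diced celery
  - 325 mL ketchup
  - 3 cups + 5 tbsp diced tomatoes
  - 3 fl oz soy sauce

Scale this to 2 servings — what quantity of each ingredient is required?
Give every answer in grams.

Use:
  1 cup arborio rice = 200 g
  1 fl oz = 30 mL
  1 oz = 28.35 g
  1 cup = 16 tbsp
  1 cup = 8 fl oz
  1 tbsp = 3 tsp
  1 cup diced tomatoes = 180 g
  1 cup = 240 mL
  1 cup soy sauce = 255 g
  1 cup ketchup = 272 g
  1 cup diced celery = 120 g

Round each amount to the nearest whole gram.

arborio rice: 5 g; diced celery: 4 g; ketchup: 61 g; diced tomatoes: 99 g; soy sauce: 16 g

Scaling factor: 2/12 = 1/6.
arborio rice: (2 tbsp + 1 tsp = 7/3 tbsp) × 1/6 ÷ 16 tbsp/cup × 200 g/cup ≈ 5 g
diced celery: (3 tbsp + 1 tsp = 10/3 tbsp) × 1/6 ÷ 16 tbsp/cup × 120 g/cup ≈ 4 g
ketchup: 325 mL × 1/6 ÷ 240 mL/cup × 272 g/cup ≈ 61 g
diced tomatoes: (3 cup + 5 tbsp = 3.3125 cup) × 1/6 × 180 g/cup ≈ 99 g
soy sauce: 3 fl oz × 1/6 ÷ 8 fl oz/cup × 255 g/cup ≈ 16 g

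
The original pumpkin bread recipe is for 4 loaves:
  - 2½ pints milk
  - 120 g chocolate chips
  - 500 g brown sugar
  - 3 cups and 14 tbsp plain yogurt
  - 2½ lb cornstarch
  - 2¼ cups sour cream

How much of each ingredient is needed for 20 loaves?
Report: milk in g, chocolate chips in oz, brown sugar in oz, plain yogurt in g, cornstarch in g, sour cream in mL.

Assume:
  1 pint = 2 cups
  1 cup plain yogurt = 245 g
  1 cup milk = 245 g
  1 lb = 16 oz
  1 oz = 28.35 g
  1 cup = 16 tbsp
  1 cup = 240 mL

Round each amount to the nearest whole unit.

Scaling factor: 20/4 = 5.
milk: 2.5 pint × 5 × 2 cup/pint × 245 g/cup = 6125 g
chocolate chips: 120 g × 5 ÷ 28.35 g/oz ≈ 21 oz
brown sugar: 500 g × 5 ÷ 28.35 g/oz ≈ 88 oz
plain yogurt: (3 cup + 14 tbsp = 3.875 cup) × 5 × 245 g/cup ≈ 4747 g
cornstarch: 2.5 lb × 5 × 16 oz/lb × 28.35 g/oz = 5670 g
sour cream: 2.25 cup × 5 × 240 mL/cup = 2700 mL

milk: 6125 g; chocolate chips: 21 oz; brown sugar: 88 oz; plain yogurt: 4747 g; cornstarch: 5670 g; sour cream: 2700 mL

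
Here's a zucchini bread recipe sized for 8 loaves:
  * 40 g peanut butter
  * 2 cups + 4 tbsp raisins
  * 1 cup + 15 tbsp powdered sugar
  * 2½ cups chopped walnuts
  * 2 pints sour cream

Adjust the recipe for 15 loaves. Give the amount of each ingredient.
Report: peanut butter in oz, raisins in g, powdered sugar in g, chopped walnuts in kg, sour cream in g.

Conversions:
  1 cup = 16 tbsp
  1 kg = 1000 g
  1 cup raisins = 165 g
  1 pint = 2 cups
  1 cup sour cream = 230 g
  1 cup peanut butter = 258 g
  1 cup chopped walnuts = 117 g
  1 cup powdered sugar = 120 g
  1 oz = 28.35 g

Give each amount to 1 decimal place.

Scaling factor: 15/8 = 1.875.
peanut butter: 40 g × 15/8 ÷ 28.35 g/oz ≈ 2.6 oz
raisins: (2 cup + 4 tbsp = 2.25 cup) × 15/8 × 165 g/cup ≈ 696.1 g
powdered sugar: (1 cup + 15 tbsp = 1.9375 cup) × 15/8 × 120 g/cup ≈ 435.9 g
chopped walnuts: 2.5 cup × 15/8 × 117 g/cup ÷ 1000 g/kg ≈ 0.5 kg
sour cream: 2 pint × 15/8 × 2 cup/pint × 230 g/cup = 1725.0 g

peanut butter: 2.6 oz; raisins: 696.1 g; powdered sugar: 435.9 g; chopped walnuts: 0.5 kg; sour cream: 1725.0 g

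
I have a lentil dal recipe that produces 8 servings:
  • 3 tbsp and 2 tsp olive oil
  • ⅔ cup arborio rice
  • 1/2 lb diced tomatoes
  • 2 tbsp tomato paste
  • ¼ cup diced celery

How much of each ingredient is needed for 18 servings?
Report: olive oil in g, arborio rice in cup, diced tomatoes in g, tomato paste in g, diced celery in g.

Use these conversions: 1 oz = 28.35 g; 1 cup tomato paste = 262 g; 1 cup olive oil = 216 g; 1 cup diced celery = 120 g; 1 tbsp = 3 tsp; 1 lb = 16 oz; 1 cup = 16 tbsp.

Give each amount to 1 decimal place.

olive oil: 111.4 g; arborio rice: 1.5 cup; diced tomatoes: 510.3 g; tomato paste: 73.7 g; diced celery: 67.5 g

Scaling factor: 18/8 = 9/4 = 2.25.
olive oil: (3 tbsp + 2 tsp = 11/3 tbsp) × 9/4 ÷ 16 tbsp/cup × 216 g/cup ≈ 111.4 g
arborio rice: 2/3 cup × 9/4 = 1.5 cup
diced tomatoes: 0.5 lb × 9/4 × 16 oz/lb × 28.35 g/oz = 510.3 g
tomato paste: 2 tbsp × 9/4 ÷ 16 tbsp/cup × 262 g/cup ≈ 73.7 g
diced celery: 0.25 cup × 9/4 × 120 g/cup = 67.5 g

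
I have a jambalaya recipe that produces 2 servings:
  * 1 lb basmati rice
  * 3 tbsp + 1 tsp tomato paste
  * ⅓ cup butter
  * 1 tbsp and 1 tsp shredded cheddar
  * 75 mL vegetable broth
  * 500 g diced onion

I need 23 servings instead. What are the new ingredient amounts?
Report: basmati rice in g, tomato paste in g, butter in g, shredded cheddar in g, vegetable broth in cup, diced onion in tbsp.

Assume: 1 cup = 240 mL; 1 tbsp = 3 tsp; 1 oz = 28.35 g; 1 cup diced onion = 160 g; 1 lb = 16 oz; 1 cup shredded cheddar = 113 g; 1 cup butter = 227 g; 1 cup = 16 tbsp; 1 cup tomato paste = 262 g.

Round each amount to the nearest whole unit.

Scaling factor: 23/2 = 11.5.
basmati rice: 1 lb × 23/2 × 16 oz/lb × 28.35 g/oz ≈ 5216 g
tomato paste: (3 tbsp + 1 tsp = 10/3 tbsp) × 23/2 ÷ 16 tbsp/cup × 262 g/cup ≈ 628 g
butter: 1/3 cup × 23/2 × 227 g/cup ≈ 870 g
shredded cheddar: (1 tbsp + 1 tsp = 4/3 tbsp) × 23/2 ÷ 16 tbsp/cup × 113 g/cup ≈ 108 g
vegetable broth: 75 mL × 23/2 ÷ 240 mL/cup ≈ 4 cup
diced onion: 500 g × 23/2 ÷ 160 g/cup × 16 tbsp/cup = 575 tbsp

basmati rice: 5216 g; tomato paste: 628 g; butter: 870 g; shredded cheddar: 108 g; vegetable broth: 4 cup; diced onion: 575 tbsp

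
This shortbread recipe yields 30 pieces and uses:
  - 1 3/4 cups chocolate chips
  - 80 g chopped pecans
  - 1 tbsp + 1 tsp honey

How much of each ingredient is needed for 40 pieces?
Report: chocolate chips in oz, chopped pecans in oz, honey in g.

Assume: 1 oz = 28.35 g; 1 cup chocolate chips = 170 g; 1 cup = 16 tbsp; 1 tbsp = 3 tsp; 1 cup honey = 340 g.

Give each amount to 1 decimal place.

chocolate chips: 14.0 oz; chopped pecans: 3.8 oz; honey: 37.8 g

Scaling factor: 40/30 = 4/3.
chocolate chips: 1.75 cup × 4/3 × 170 g/cup ÷ 28.35 g/oz ≈ 14.0 oz
chopped pecans: 80 g × 4/3 ÷ 28.35 g/oz ≈ 3.8 oz
honey: (1 tbsp + 1 tsp = 4/3 tbsp) × 4/3 ÷ 16 tbsp/cup × 340 g/cup ≈ 37.8 g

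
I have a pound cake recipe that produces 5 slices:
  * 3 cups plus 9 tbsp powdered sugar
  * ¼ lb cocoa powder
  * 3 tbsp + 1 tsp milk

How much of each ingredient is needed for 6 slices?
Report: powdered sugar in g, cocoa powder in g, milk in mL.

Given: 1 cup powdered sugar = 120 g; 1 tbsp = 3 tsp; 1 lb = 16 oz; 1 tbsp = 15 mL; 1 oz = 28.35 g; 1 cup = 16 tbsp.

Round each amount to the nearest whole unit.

Scaling factor: 6/5 = 1.2.
powdered sugar: (3 cup + 9 tbsp = 3.5625 cup) × 6/5 × 120 g/cup = 513 g
cocoa powder: 0.25 lb × 6/5 × 16 oz/lb × 28.35 g/oz ≈ 136 g
milk: (3 tbsp + 1 tsp = 10/3 tbsp) × 6/5 × 15 mL/tbsp = 60 mL

powdered sugar: 513 g; cocoa powder: 136 g; milk: 60 mL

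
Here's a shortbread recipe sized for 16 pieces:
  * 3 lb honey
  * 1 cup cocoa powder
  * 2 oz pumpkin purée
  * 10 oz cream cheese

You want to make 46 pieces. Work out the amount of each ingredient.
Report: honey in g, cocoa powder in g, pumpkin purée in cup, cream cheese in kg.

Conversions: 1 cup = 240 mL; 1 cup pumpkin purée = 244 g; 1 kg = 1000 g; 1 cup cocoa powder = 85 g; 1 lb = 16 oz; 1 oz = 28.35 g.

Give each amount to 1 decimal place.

Scaling factor: 46/16 = 23/8 = 2.875.
honey: 3 lb × 23/8 × 16 oz/lb × 28.35 g/oz = 3912.3 g
cocoa powder: 1 cup × 23/8 × 85 g/cup ≈ 244.4 g
pumpkin purée: 2 oz × 23/8 × 28.35 g/oz ÷ 244 g/cup ≈ 0.7 cup
cream cheese: 10 oz × 23/8 × 28.35 g/oz ÷ 1000 g/kg ≈ 0.8 kg

honey: 3912.3 g; cocoa powder: 244.4 g; pumpkin purée: 0.7 cup; cream cheese: 0.8 kg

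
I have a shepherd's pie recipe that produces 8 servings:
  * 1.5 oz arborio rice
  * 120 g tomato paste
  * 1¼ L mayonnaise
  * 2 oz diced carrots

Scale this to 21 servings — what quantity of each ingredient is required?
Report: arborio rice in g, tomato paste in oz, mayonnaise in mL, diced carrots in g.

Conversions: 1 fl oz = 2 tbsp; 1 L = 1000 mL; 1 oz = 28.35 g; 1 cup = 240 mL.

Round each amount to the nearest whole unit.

arborio rice: 112 g; tomato paste: 11 oz; mayonnaise: 3281 mL; diced carrots: 149 g

Scaling factor: 21/8 = 2.625.
arborio rice: 1.5 oz × 21/8 × 28.35 g/oz ≈ 112 g
tomato paste: 120 g × 21/8 ÷ 28.35 g/oz ≈ 11 oz
mayonnaise: 1.25 L × 21/8 × 1000 mL/L ≈ 3281 mL
diced carrots: 2 oz × 21/8 × 28.35 g/oz ≈ 149 g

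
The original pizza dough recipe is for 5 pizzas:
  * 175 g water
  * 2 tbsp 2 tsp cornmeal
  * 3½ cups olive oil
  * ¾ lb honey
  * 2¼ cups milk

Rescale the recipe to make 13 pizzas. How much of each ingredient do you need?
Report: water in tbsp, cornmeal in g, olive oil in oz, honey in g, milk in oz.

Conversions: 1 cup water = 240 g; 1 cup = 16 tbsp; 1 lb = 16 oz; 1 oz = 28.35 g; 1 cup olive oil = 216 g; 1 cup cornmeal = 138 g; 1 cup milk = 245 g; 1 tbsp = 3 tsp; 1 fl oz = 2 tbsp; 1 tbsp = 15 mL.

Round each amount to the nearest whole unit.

water: 30 tbsp; cornmeal: 60 g; olive oil: 69 oz; honey: 885 g; milk: 51 oz

Scaling factor: 13/5 = 2.6.
water: 175 g × 13/5 ÷ 240 g/cup × 16 tbsp/cup ≈ 30 tbsp
cornmeal: (2 tbsp + 2 tsp = 8/3 tbsp) × 13/5 ÷ 16 tbsp/cup × 138 g/cup ≈ 60 g
olive oil: 3.5 cup × 13/5 × 216 g/cup ÷ 28.35 g/oz ≈ 69 oz
honey: 0.75 lb × 13/5 × 16 oz/lb × 28.35 g/oz ≈ 885 g
milk: 2.25 cup × 13/5 × 245 g/cup ÷ 28.35 g/oz ≈ 51 oz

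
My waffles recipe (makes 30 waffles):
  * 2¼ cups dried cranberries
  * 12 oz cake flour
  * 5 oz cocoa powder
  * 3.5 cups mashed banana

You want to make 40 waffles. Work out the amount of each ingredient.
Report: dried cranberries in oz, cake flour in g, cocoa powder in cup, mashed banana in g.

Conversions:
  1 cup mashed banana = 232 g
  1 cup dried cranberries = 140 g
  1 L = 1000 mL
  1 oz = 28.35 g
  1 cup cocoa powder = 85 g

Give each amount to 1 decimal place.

Scaling factor: 40/30 = 4/3.
dried cranberries: 2.25 cup × 4/3 × 140 g/cup ÷ 28.35 g/oz ≈ 14.8 oz
cake flour: 12 oz × 4/3 × 28.35 g/oz = 453.6 g
cocoa powder: 5 oz × 4/3 × 28.35 g/oz ÷ 85 g/cup ≈ 2.2 cup
mashed banana: 3.5 cup × 4/3 × 232 g/cup ≈ 1082.7 g

dried cranberries: 14.8 oz; cake flour: 453.6 g; cocoa powder: 2.2 cup; mashed banana: 1082.7 g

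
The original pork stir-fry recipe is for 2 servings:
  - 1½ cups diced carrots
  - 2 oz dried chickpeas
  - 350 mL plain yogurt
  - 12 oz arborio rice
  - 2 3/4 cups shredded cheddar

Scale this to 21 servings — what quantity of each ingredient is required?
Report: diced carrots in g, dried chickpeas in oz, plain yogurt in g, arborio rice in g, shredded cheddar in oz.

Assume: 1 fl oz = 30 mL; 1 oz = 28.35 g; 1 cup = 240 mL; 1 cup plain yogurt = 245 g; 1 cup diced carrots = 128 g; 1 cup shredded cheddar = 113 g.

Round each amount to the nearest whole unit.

diced carrots: 2016 g; dried chickpeas: 21 oz; plain yogurt: 3752 g; arborio rice: 3572 g; shredded cheddar: 115 oz

Scaling factor: 21/2 = 10.5.
diced carrots: 1.5 cup × 21/2 × 128 g/cup = 2016 g
dried chickpeas: 2 oz × 21/2 = 21 oz
plain yogurt: 350 mL × 21/2 ÷ 240 mL/cup × 245 g/cup ≈ 3752 g
arborio rice: 12 oz × 21/2 × 28.35 g/oz ≈ 3572 g
shredded cheddar: 2.75 cup × 21/2 × 113 g/cup ÷ 28.35 g/oz ≈ 115 oz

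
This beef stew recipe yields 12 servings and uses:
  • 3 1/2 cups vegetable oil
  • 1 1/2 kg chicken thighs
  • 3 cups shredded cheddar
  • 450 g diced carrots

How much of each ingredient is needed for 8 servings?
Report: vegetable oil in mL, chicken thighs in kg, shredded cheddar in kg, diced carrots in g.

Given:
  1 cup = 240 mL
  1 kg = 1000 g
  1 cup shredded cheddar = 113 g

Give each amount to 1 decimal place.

Scaling factor: 8/12 = 2/3.
vegetable oil: 3.5 cup × 2/3 × 240 mL/cup = 560.0 mL
chicken thighs: 1.5 kg × 2/3 = 1.0 kg
shredded cheddar: 3 cup × 2/3 × 113 g/cup ÷ 1000 g/kg ≈ 0.2 kg
diced carrots: 450 g × 2/3 = 300.0 g

vegetable oil: 560.0 mL; chicken thighs: 1.0 kg; shredded cheddar: 0.2 kg; diced carrots: 300.0 g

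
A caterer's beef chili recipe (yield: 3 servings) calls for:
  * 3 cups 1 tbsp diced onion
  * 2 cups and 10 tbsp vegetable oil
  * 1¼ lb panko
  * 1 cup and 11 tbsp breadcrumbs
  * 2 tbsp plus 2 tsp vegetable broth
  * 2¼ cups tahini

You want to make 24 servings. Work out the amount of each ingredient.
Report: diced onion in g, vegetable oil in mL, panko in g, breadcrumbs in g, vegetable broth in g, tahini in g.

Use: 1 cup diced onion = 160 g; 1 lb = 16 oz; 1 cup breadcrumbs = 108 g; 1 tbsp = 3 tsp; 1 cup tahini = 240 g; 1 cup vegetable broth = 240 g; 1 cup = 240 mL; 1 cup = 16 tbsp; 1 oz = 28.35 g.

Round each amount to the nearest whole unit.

Scaling factor: 24/3 = 8.
diced onion: (3 cup + 1 tbsp = 3.0625 cup) × 8 × 160 g/cup = 3920 g
vegetable oil: (2 cup + 10 tbsp = 2.625 cup) × 8 × 240 mL/cup = 5040 mL
panko: 1.25 lb × 8 × 16 oz/lb × 28.35 g/oz = 4536 g
breadcrumbs: (1 cup + 11 tbsp = 1.6875 cup) × 8 × 108 g/cup = 1458 g
vegetable broth: (2 tbsp + 2 tsp = 8/3 tbsp) × 8 ÷ 16 tbsp/cup × 240 g/cup = 320 g
tahini: 2.25 cup × 8 × 240 g/cup = 4320 g

diced onion: 3920 g; vegetable oil: 5040 mL; panko: 4536 g; breadcrumbs: 1458 g; vegetable broth: 320 g; tahini: 4320 g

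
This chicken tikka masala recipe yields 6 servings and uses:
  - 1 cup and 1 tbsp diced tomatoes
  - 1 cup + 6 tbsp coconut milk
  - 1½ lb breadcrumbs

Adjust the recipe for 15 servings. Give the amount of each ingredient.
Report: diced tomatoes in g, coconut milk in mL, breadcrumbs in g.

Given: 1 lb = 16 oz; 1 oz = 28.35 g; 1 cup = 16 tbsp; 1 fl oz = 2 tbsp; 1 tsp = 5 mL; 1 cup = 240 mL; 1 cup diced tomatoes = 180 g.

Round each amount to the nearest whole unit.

Scaling factor: 15/6 = 5/2 = 2.5.
diced tomatoes: (1 cup + 1 tbsp = 1.0625 cup) × 5/2 × 180 g/cup ≈ 478 g
coconut milk: (1 cup + 6 tbsp = 1.375 cup) × 5/2 × 240 mL/cup = 825 mL
breadcrumbs: 1.5 lb × 5/2 × 16 oz/lb × 28.35 g/oz = 1701 g

diced tomatoes: 478 g; coconut milk: 825 mL; breadcrumbs: 1701 g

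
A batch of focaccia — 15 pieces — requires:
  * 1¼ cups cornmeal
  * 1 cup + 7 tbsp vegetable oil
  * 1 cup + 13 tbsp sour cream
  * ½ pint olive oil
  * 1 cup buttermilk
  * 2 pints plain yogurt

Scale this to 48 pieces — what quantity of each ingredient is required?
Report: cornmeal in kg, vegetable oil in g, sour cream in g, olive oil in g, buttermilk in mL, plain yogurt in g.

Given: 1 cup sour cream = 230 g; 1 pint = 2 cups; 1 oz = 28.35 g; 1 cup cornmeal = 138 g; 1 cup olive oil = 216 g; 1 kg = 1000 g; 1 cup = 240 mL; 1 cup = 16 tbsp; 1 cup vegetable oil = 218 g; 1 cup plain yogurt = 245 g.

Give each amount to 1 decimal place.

cornmeal: 0.6 kg; vegetable oil: 1002.8 g; sour cream: 1334.0 g; olive oil: 691.2 g; buttermilk: 768.0 mL; plain yogurt: 3136.0 g

Scaling factor: 48/15 = 16/5 = 3.2.
cornmeal: 1.25 cup × 16/5 × 138 g/cup ÷ 1000 g/kg ≈ 0.6 kg
vegetable oil: (1 cup + 7 tbsp = 1.4375 cup) × 16/5 × 218 g/cup = 1002.8 g
sour cream: (1 cup + 13 tbsp = 1.8125 cup) × 16/5 × 230 g/cup = 1334.0 g
olive oil: 0.5 pint × 16/5 × 2 cup/pint × 216 g/cup = 691.2 g
buttermilk: 1 cup × 16/5 × 240 mL/cup = 768.0 mL
plain yogurt: 2 pint × 16/5 × 2 cup/pint × 245 g/cup = 3136.0 g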